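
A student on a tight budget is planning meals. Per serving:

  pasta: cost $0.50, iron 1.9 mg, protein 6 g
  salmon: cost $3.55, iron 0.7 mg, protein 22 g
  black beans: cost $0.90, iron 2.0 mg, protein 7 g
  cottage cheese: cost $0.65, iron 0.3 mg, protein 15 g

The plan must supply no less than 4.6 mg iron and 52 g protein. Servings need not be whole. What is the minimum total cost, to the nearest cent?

Check every corner: each single food scaled to meet both minima, and each pair solved so both constraints bind.
pasta only: max(4.6/1.9, 52/6) = 8.667 servings → $4.33.
salmon only: max(4.6/0.7, 52/22) = 6.571 servings → $23.33.
black beans only: max(4.6/2.0, 52/7) = 7.429 servings → $6.69.
cottage cheese only: max(4.6/0.3, 52/15) = 15.33 servings → $9.97.
pasta + salmon with both tight: 1.723 servings and 1.894 servings → $7.58.
pasta + black beans: intersection lies outside the first quadrant.
pasta + cottage cheese with both tight: 2 servings and 2.667 servings → $2.73.
salmon + black beans with both tight: 1.836 servings and 1.657 servings → $8.01.
salmon + cottage cheese: intersection lies outside the first quadrant.
black beans + cottage cheese with both tight: 1.914 servings and 2.573 servings → $3.40.
Cheapest feasible corner: $2.73.

$2.73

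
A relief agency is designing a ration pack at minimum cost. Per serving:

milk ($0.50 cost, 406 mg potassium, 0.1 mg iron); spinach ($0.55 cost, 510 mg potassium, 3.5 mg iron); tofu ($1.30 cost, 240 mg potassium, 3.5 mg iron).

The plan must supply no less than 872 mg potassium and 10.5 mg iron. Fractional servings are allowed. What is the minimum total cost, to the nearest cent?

$1.65

milk only: max(872/406, 10.5/0.1) = 105 servings → $52.50.
spinach only: max(872/510, 10.5/3.5) = 3 servings → $1.65.
tofu only: max(872/240, 10.5/3.5) = 3.633 servings → $4.72.
milk + spinach with both targets exact would need a negative amount; discard.
milk + tofu with both tight: 0.3808 servings and 2.989 servings → $4.08.
spinach + tofu with both tight: 0.563 servings and 2.437 servings → $3.48.
So the least-cost plan costs $1.65.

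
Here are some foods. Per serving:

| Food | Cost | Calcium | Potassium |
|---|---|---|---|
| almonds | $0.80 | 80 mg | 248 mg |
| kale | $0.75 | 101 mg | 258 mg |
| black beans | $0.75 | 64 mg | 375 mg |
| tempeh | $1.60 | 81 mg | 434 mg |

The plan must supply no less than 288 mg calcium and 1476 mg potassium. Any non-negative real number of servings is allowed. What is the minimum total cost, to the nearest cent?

$3.10

Minimising a linear cost over {calcium ≥ 288, potassium ≥ 1476, servings ≥ 0} — the optimum is at a vertex, using one or two foods.
almonds only: max(288/80, 1476/248) = 5.952 servings → $4.76.
kale only: max(288/101, 1476/258) = 5.721 servings → $4.29.
black beans only: max(288/64, 1476/375) = 4.5 servings → $3.38.
tempeh only: max(288/81, 1476/434) = 3.556 servings → $5.69.
almonds + kale: intersection lies outside the first quadrant.
almonds + black beans with both tight: 0.9581 servings and 3.302 servings → $3.24.
almonds + tempeh with both tight: 0.3715 servings and 3.189 servings → $5.40.
kale + black beans with both tight: 0.6336 servings and 3.5 servings → $3.10.
kale + tempeh with both tight: 0.237 servings and 3.26 servings → $5.39.
black beans + tempeh with both targets exact would need a negative amount; discard.
Cheapest feasible corner: $3.10.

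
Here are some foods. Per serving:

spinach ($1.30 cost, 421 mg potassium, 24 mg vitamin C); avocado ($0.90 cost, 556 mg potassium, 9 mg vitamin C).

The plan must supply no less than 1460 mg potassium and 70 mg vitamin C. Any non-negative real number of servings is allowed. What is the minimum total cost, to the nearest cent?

$4.03

For a min-cost LP with two ≥-constraints, a basic feasible solution has at most two positive variables.
spinach only: max(1460/421, 70/24) = 3.468 servings → $4.51.
avocado only: max(1460/556, 70/9) = 7.778 servings → $7.00.
spinach + avocado with both tight: 2.698 servings and 0.5829 servings → $4.03.
Cheapest feasible corner: $4.03.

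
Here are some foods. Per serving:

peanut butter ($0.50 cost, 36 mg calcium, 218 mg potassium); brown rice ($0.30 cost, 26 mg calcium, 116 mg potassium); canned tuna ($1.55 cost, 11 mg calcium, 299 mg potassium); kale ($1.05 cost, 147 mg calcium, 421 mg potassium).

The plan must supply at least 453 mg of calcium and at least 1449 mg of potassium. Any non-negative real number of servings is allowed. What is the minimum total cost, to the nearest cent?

Compare the cost at each extreme point of the feasible region.
peanut butter only: max(453/36, 1449/218) = 12.58 servings → $6.29.
brown rice only: max(453/26, 1449/116) = 17.42 servings → $5.23.
canned tuna only: max(453/11, 1449/299) = 41.18 servings → $63.83.
kale only: max(453/147, 1449/421) = 3.442 servings → $3.61.
peanut butter + brown rice: intersection lies outside the first quadrant.
peanut butter + canned tuna: intersection lies outside the first quadrant.
peanut butter + kale with both tight: 1.32 servings and 2.758 servings → $3.56.
brown rice + canned tuna: intersection lies outside the first quadrant.
brown rice + kale with both tight: 3.651 servings and 2.436 servings → $3.65.
canned tuna + kale with both tight: 0.5669 servings and 3.039 servings → $4.07.
So the least-cost plan costs $3.56.

$3.56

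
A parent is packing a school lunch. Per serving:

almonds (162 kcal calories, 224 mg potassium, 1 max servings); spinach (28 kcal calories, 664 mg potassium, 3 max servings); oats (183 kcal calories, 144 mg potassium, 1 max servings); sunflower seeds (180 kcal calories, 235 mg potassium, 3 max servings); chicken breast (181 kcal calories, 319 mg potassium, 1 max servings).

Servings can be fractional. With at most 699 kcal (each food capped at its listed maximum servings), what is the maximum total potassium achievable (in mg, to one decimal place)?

2890.1 mg

Potassium per kcal: spinach 23.71, chicken breast 1.762, almonds 1.383, sunflower seeds 1.306, oats 0.7869.
Take 3 servings of spinach: uses 84 kcal, +1992.0 mg potassium (running total 1992.0 mg).
Take 1 serving of chicken breast: uses 181 kcal, +319.0 mg potassium (running total 2311.0 mg).
Take 1 serving of almonds: uses 162 kcal, +224.0 mg potassium (running total 2535.0 mg).
Take 1.511 servings of sunflower seeds: uses 272 kcal, +355.1 mg potassium (running total 2890.1 mg).
Greedy by best ratio exhausts the calories allowance optimally: 2890.1 mg.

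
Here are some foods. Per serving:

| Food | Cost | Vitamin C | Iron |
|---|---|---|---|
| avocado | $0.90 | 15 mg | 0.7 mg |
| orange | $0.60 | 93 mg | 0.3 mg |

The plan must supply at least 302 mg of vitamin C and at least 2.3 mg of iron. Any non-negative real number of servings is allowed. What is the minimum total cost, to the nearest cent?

A basic optimal solution has at most two foods positive. Try each food alone and each pair with both targets met exactly.
avocado only: max(302/15, 2.3/0.7) = 20.13 servings → $18.12.
orange only: max(302/93, 2.3/0.3) = 7.667 servings → $4.60.
avocado + orange with both tight: 2.035 servings and 2.919 servings → $3.58.
The minimum over all feasible corners is $3.58.

$3.58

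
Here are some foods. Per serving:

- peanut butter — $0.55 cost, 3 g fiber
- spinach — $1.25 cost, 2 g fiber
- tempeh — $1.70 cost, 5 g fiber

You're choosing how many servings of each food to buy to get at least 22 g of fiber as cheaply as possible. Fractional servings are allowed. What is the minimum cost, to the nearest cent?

Cost per g of fiber: peanut butter $0.1833, tempeh $0.3400, spinach $0.6250.
With no serving limits, use only peanut butter: 22 g / 3 g = 7.333 servings × $0.55 = $4.03.

$4.03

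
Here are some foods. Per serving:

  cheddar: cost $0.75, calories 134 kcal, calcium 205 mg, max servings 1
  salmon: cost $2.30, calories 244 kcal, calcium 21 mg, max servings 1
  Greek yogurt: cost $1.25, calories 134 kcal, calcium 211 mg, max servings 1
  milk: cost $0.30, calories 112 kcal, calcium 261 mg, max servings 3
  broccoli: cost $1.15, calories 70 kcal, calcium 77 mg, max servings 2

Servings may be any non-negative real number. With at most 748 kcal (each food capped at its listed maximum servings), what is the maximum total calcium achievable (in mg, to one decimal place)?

1353.3 mg

Calcium per kcal: milk 2.33, Greek yogurt 1.575, cheddar 1.53, broccoli 1.1, salmon 0.08607.
Take 3 servings of milk: uses 336 kcal, +783.0 mg calcium (running total 783.0 mg).
Take 1 serving of Greek yogurt: uses 134 kcal, +211.0 mg calcium (running total 994.0 mg).
Take 1 serving of cheddar: uses 134 kcal, +205.0 mg calcium (running total 1199.0 mg).
Take 2 servings of broccoli: uses 140 kcal, +154.0 mg calcium (running total 1353.0 mg).
Take 0.01639 servings of salmon: uses 4 kcal, +0.3 mg calcium (running total 1353.3 mg).
Filling greedily by calcium-per-kcal is optimal for one linear limit, giving 1353.3 mg.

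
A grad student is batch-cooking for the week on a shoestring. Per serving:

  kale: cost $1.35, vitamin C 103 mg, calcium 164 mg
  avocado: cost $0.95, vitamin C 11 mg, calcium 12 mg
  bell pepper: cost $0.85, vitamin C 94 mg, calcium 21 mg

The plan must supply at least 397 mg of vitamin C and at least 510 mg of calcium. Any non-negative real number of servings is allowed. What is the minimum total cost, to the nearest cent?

$4.84

Two binding constraints pin down two serving amounts, so the optimal mix uses at most two foods. The candidates are each food alone (scaled to the tighter of vitamin C/calcium) and each pair with both constraints tight.
kale only: max(397/103, 510/164) = 3.854 servings → $5.20.
avocado only: max(397/11, 510/12) = 42.5 servings → $40.38.
bell pepper only: max(397/94, 510/21) = 24.29 servings → $20.64.
kale + avocado with both tight: 1.489 servings and 22.14 servings → $23.05.
kale + bell pepper with both tight: 2.988 servings and 0.9491 servings → $4.84.
avocado + bell pepper with both targets exact would need a negative amount; discard.
Cheapest feasible corner: $4.84.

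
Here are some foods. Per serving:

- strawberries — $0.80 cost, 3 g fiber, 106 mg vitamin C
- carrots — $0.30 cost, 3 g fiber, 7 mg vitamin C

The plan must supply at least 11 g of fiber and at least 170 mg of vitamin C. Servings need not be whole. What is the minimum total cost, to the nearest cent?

strawberries only: max(11/3, 170/106) = 3.667 servings → $2.93.
carrots only: max(11/3, 170/7) = 24.29 servings → $7.29.
strawberries + carrots with both tight: 1.458 servings and 2.209 servings → $1.83.
The minimum over all feasible corners is $1.83.

$1.83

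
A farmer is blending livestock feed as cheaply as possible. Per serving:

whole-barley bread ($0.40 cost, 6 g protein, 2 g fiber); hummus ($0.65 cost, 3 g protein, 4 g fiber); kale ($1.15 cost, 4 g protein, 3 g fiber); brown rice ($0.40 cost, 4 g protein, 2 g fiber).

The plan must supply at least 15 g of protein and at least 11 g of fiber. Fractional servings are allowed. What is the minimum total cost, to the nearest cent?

$1.90

Minimising a linear cost over {protein ≥ 15, fiber ≥ 11, servings ≥ 0} — the optimum is at a vertex, using one or two foods.
whole-barley bread only: max(15/6, 11/2) = 5.5 servings → $2.20.
hummus only: max(15/3, 11/4) = 5 servings → $3.25.
kale only: max(15/4, 11/3) = 3.75 servings → $4.31.
brown rice only: max(15/4, 11/2) = 5.5 servings → $2.20.
whole-barley bread + hummus with both tight: 1.5 servings and 2 servings → $1.90.
whole-barley bread + kale with both tight: 0.1 servings and 3.6 servings → $4.18.
whole-barley bread + brown rice with both targets exact would need a negative amount; discard.
hummus + kale: the both-tight solution has a negative serving — not a feasible corner.
hummus + brown rice with both tight: 1.4 servings and 2.7 servings → $1.99.
kale + brown rice with both tight: 3.5 servings and 0.25 servings → $4.12.
The minimum over all feasible corners is $1.90.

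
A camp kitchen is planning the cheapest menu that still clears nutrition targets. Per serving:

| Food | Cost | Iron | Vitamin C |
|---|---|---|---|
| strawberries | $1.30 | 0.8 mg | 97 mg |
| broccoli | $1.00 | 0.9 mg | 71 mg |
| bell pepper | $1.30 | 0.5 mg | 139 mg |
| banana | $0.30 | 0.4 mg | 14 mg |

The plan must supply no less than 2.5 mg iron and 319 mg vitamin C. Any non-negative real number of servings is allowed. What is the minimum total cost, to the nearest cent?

Two binding constraints pin down two serving amounts, so the optimal mix uses at most two foods. The candidates are each food alone (scaled to the tighter of iron/vitamin C) and each pair with both constraints tight.
strawberries only: max(2.5/0.8, 319/97) = 3.289 servings → $4.28.
broccoli only: max(2.5/0.9, 319/71) = 4.493 servings → $4.49.
bell pepper only: max(2.5/0.5, 319/139) = 5 servings → $6.50.
banana only: max(2.5/0.4, 319/14) = 22.79 servings → $6.84.
strawberries + broccoli: the both-tight solution has a negative serving — not a feasible corner.
strawberries + bell pepper with both tight: 2.998 servings and 0.2026 servings → $4.16.
strawberries + banana: intersection lies outside the first quadrant.
broccoli + bell pepper with both tight: 2.098 servings and 1.223 servings → $3.69.
broccoli + banana: intersection lies outside the first quadrant.
bell pepper + banana with both tight: 1.905 servings and 3.868 servings → $3.64.
So the least-cost plan costs $3.64.

$3.64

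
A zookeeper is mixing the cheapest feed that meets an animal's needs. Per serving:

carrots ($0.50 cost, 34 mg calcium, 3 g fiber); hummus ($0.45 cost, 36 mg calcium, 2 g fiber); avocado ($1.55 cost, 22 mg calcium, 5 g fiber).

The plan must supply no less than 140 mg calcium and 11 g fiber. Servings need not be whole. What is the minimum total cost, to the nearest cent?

$1.97

A basic optimal solution has at most two foods positive. Try each food alone and each pair with both targets met exactly.
carrots only: max(140/34, 11/3) = 4.118 servings → $2.06.
hummus only: max(140/36, 11/2) = 5.5 servings → $2.48.
avocado only: max(140/22, 11/5) = 6.364 servings → $9.86.
carrots + hummus with both tight: 2.9 servings and 1.15 servings → $1.97.
carrots + avocado with both targets exact would need a negative amount; discard.
hummus + avocado with both tight: 3.368 servings and 0.8529 servings → $2.84.
The minimum over all feasible corners is $1.97.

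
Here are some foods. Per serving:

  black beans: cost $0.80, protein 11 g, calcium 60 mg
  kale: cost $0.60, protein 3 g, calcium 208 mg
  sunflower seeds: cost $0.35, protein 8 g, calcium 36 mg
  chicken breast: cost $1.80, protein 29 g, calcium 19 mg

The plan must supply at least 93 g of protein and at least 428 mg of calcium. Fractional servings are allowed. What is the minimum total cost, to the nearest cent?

$4.09

Two binding constraints pin down two serving amounts, so the optimal mix uses at most two foods. The candidates are each food alone (scaled to the tighter of protein/calcium) and each pair with both constraints tight.
black beans only: max(93/11, 428/60) = 8.455 servings → $6.76.
kale only: max(93/3, 428/208) = 31 servings → $18.60.
sunflower seeds only: max(93/8, 428/36) = 11.89 servings → $4.16.
chicken breast only: max(93/29, 428/19) = 22.53 servings → $40.55.
black beans + kale: intersection lies outside the first quadrant.
black beans + sunflower seeds with both tight: 0.9048 servings and 10.38 servings → $4.36.
black beans + chicken breast with both tight: 6.953 servings and 0.5696 servings → $6.59.
kale + sunflower seeds with both tight: 0.04884 servings and 11.61 servings → $4.09.
kale + chicken breast with both tight: 1.782 servings and 3.023 servings → $6.51.
sunflower seeds + chicken breast: the both-tight solution has a negative serving — not a feasible corner.
Cheapest feasible corner: $4.09.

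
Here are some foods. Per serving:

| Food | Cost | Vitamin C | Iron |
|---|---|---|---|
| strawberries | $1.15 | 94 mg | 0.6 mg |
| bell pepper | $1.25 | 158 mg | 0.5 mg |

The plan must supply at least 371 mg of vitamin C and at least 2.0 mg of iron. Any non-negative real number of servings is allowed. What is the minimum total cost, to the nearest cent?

For a min-cost LP with two ≥-constraints, a basic feasible solution has at most two positive variables.
strawberries only: max(371/94, 2.0/0.6) = 3.947 servings → $4.54.
bell pepper only: max(371/158, 2.0/0.5) = 4 servings → $5.00.
strawberries + bell pepper with both tight: 2.73 servings and 0.7238 servings → $4.04.
Cheapest feasible corner: $4.04.

$4.04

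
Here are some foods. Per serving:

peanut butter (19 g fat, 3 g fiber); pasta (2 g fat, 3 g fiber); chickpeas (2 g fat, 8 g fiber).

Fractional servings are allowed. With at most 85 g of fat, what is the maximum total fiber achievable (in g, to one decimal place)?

Fiber per g fat: chickpeas 4, pasta 1.5, peanut butter 0.1579.
With no serving limits, spend the whole fat allowance on chickpeas: 85 g / 2 g × 8 g = 340.0 g.

340.0 g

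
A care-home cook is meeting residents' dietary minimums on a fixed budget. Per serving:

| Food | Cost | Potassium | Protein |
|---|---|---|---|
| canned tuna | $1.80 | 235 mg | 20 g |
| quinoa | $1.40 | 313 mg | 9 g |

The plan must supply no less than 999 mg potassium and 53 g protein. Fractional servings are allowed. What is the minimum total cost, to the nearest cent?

$5.84

Check every corner: each single food scaled to meet both minima, and each pair solved so both constraints bind.
canned tuna only: max(999/235, 53/20) = 4.251 servings → $7.65.
quinoa only: max(999/313, 53/9) = 5.889 servings → $8.24.
canned tuna + quinoa with both tight: 1.833 servings and 1.815 servings → $5.84.
The minimum over all feasible corners is $5.84.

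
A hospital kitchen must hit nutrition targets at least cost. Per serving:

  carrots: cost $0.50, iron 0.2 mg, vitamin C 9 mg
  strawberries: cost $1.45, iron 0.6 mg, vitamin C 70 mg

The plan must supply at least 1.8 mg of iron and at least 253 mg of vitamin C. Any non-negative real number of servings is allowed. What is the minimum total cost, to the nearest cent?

Check every corner: each single food scaled to meet both minima, and each pair solved so both constraints bind.
carrots only: max(1.8/0.2, 253/9) = 28.11 servings → $14.06.
strawberries only: max(1.8/0.6, 253/70) = 3.614 servings → $5.24.
carrots + strawberries: intersection lies outside the first quadrant.
The minimum over all feasible corners is $5.24.

$5.24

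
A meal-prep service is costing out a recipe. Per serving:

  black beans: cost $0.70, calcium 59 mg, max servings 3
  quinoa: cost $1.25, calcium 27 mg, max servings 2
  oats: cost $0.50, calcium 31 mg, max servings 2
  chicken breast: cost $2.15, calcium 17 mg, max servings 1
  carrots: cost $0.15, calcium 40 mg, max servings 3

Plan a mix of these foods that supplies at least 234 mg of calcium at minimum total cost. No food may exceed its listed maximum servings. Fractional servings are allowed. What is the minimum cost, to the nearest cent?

Cost per mg of calcium: carrots $0.0037, black beans $0.0119, oats $0.0161, quinoa $0.0463, chicken breast $0.1265.
Take 3 servings of carrots: +120.0 mg calcium for $0.45 (total $0.45, still need 114.0 mg).
Take 1.932 servings of black beans: +114.0 mg calcium for $1.35 (total $1.80, still need 0.0 mg).
Greedy by cheapest-per-mg is optimal for a single linear constraint, so the minimum cost is $1.80.

$1.80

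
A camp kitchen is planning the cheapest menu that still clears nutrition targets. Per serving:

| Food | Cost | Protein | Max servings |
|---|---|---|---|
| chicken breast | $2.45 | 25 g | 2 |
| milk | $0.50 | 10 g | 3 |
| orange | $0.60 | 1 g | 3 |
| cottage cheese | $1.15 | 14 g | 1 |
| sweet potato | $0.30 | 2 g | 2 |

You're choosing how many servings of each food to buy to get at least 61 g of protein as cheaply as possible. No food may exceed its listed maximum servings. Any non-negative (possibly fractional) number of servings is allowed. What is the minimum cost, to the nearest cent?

$4.32

Cost per g of protein: milk $0.0500, cottage cheese $0.0821, chicken breast $0.0980, sweet potato $0.1500, orange $0.6000.
Take 3 servings of milk: +30.0 g protein for $1.50 (total $1.50, still need 31.0 g).
Take 1 serving of cottage cheese: +14.0 g protein for $1.15 (total $2.65, still need 17.0 g).
Take 0.68 servings of chicken breast: +17.0 g protein for $1.67 (total $4.32, still need 0.0 g).
Filling from the cheapest source first is optimal under one linear minimum: $4.32.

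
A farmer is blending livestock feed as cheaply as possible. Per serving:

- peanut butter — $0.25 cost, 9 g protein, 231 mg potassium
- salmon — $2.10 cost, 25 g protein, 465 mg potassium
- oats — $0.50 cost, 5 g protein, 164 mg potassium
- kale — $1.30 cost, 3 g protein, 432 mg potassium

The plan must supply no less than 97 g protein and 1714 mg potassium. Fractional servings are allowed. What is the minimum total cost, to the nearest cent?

At the optimum either one food covers both requirements or two foods hit both targets exactly; no other combination can be cheaper.
peanut butter only: max(97/9, 1714/231) = 10.78 servings → $2.69.
salmon only: max(97/25, 1714/465) = 3.88 servings → $8.15.
oats only: max(97/5, 1714/164) = 19.4 servings → $9.70.
kale only: max(97/3, 1714/432) = 32.33 servings → $42.03.
peanut butter + salmon with both targets exact would need a negative amount; discard.
peanut butter + oats: the both-tight solution has a negative serving — not a feasible corner.
peanut butter + kale: the both-tight solution has a negative serving — not a feasible corner.
salmon + oats: intersection lies outside the first quadrant.
salmon + kale with both targets exact would need a negative amount; discard.
oats + kale: the both-tight solution has a negative serving — not a feasible corner.
So the least-cost plan costs $2.69.

$2.69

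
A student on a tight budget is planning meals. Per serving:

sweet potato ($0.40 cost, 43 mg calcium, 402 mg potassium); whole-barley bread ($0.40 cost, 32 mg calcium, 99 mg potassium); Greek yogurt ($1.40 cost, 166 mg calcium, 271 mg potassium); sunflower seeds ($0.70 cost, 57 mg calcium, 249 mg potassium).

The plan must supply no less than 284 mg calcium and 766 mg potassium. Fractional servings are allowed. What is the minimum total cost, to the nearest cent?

Minimising a linear cost over {calcium ≥ 284, potassium ≥ 766, servings ≥ 0} — the optimum is at a vertex, using one or two foods.
sweet potato only: max(284/43, 766/402) = 6.605 servings → $2.64.
whole-barley bread only: max(284/32, 766/99) = 8.875 servings → $3.55.
Greek yogurt only: max(284/166, 766/271) = 2.827 servings → $3.96.
sunflower seeds only: max(284/57, 766/249) = 4.982 servings → $3.49.
sweet potato + whole-barley bread with both targets exact would need a negative amount; discard.
sweet potato + Greek yogurt with both tight: 0.9113 servings and 1.475 servings → $2.43.
sweet potato + sunflower seeds with both targets exact would need a negative amount; discard.
whole-barley bread + Greek yogurt with both tight: 6.466 servings and 0.4643 servings → $3.24.
whole-barley bread + sunflower seeds: intersection lies outside the first quadrant.
Greek yogurt + sunflower seeds with both tight: 1.045 servings and 1.939 servings → $2.82.
The minimum over all feasible corners is $2.43.

$2.43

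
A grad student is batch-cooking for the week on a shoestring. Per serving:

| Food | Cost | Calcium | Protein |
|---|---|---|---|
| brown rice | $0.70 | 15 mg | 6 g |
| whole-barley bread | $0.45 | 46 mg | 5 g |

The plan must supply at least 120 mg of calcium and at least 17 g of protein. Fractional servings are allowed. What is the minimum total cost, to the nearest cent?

$1.53

A basic optimal solution has at most two foods positive. Try each food alone and each pair with both targets met exactly.
brown rice only: max(120/15, 17/6) = 8 servings → $5.60.
whole-barley bread only: max(120/46, 17/5) = 3.4 servings → $1.53.
brown rice + whole-barley bread with both tight: 0.9055 servings and 2.313 servings → $1.67.
Cheapest feasible corner: $1.53.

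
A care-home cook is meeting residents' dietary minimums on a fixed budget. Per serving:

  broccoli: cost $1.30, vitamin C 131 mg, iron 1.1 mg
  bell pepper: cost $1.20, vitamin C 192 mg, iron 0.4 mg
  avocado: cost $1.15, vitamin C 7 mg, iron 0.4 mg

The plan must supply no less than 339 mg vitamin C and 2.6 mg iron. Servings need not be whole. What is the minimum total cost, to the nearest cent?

Two binding constraints pin down two serving amounts, so the optimal mix uses at most two foods. The candidates are each food alone (scaled to the tighter of vitamin C/iron) and each pair with both constraints tight.
broccoli only: max(339/131, 2.6/1.1) = 2.588 servings → $3.36.
bell pepper only: max(339/192, 2.6/0.4) = 6.5 servings → $7.80.
avocado only: max(339/7, 2.6/0.4) = 48.43 servings → $55.69.
broccoli + bell pepper with both tight: 2.29 servings and 0.2034 servings → $3.22.
broccoli + avocado: the both-tight solution has a negative serving — not a feasible corner.
bell pepper + avocado with both tight: 1.586 servings and 4.914 servings → $7.55.
So the least-cost plan costs $3.22.

$3.22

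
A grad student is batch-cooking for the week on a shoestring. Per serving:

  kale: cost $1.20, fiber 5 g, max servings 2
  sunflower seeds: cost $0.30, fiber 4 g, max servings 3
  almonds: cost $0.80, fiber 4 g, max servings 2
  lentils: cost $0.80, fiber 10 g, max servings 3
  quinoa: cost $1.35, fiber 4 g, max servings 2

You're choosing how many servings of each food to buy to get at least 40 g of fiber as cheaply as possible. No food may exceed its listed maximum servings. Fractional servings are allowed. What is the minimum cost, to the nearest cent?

$3.14

Cost per g of fiber: sunflower seeds $0.0750, lentils $0.0800, almonds $0.2000, kale $0.2400, quinoa $0.3375.
Take 3 servings of sunflower seeds: +12.0 g fiber for $0.90 (total $0.90, still need 28.0 g).
Take 2.8 servings of lentils: +28.0 g fiber for $2.24 (total $3.14, still need 0.0 g).
Filling from the cheapest source first is optimal under one linear minimum: $3.14.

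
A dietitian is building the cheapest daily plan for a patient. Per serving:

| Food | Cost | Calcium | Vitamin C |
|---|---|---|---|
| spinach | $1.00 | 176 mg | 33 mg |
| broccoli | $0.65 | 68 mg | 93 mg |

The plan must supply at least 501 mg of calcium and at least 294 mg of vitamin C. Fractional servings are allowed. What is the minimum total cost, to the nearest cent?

$3.50

A basic optimal solution has at most two foods positive. Try each food alone and each pair with both targets met exactly.
spinach only: max(501/176, 294/33) = 8.909 servings → $8.91.
broccoli only: max(501/68, 294/93) = 7.368 servings → $4.79.
spinach + broccoli with both tight: 1.883 servings and 2.493 servings → $3.50.
So the least-cost plan costs $3.50.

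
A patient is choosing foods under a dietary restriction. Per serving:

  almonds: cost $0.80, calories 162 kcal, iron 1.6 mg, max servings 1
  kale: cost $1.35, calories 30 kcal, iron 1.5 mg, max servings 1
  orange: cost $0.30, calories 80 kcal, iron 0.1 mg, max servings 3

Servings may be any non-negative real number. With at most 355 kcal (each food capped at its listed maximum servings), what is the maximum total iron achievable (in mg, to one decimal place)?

Iron per kcal: kale 0.05, almonds 0.009877, orange 0.00125.
Take 1 serving of kale: uses 30 kcal, +1.5 mg iron (running total 1.5 mg).
Take 1 serving of almonds: uses 162 kcal, +1.6 mg iron (running total 3.1 mg).
Take 2.038 servings of orange: uses 163 kcal, +0.2 mg iron (running total 3.3 mg).
Greedy by best ratio exhausts the calories allowance optimally: 3.3 mg.

3.3 mg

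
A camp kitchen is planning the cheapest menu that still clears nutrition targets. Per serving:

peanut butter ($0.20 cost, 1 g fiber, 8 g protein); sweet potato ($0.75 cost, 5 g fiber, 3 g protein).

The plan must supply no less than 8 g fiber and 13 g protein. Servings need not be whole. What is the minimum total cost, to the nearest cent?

Minimising a linear cost over {fiber ≥ 8, protein ≥ 13, servings ≥ 0} — the optimum is at a vertex, using one or two foods.
peanut butter only: max(8/1, 13/8) = 8 servings → $1.60.
sweet potato only: max(8/5, 13/3) = 4.333 servings → $3.25.
peanut butter + sweet potato with both tight: 1.108 servings and 1.378 servings → $1.26.
The minimum over all feasible corners is $1.26.

$1.26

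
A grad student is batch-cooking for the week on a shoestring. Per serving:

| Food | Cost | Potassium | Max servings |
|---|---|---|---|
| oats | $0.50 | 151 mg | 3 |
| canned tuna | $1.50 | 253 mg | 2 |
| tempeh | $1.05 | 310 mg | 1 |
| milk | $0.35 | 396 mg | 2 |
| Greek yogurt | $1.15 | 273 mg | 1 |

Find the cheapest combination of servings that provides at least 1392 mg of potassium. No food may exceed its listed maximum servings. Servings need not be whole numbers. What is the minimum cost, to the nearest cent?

$2.70

Cost per mg of potassium: milk $0.0009, oats $0.0033, tempeh $0.0034, Greek yogurt $0.0042, canned tuna $0.0059.
Take 2 servings of milk: +792.0 mg potassium for $0.70 (total $0.70, still need 600.0 mg).
Take 3 servings of oats: +453.0 mg potassium for $1.50 (total $2.20, still need 147.0 mg).
Take 0.4742 servings of tempeh: +147.0 mg potassium for $0.50 (total $2.70, still need 0.0 mg).
Filling from the cheapest source first is optimal under one linear minimum: $2.70.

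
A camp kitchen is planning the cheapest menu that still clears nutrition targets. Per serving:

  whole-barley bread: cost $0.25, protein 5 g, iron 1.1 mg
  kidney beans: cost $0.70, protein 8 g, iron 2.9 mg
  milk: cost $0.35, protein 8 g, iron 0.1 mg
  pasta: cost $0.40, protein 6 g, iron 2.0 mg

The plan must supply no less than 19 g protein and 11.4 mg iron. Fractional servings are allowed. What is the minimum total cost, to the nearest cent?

$2.28

Two binding constraints pin down two serving amounts, so the optimal mix uses at most two foods. The candidates are each food alone (scaled to the tighter of protein/iron) and each pair with both constraints tight.
whole-barley bread only: max(19/5, 11.4/1.1) = 10.36 servings → $2.59.
kidney beans only: max(19/8, 11.4/2.9) = 3.931 servings → $2.75.
milk only: max(19/8, 11.4/0.1) = 114 servings → $39.90.
pasta only: max(19/6, 11.4/2.0) = 5.7 servings → $2.28.
whole-barley bread + kidney beans with both targets exact would need a negative amount; discard.
whole-barley bread + milk with both targets exact would need a negative amount; discard.
whole-barley bread + pasta: intersection lies outside the first quadrant.
kidney beans + milk: the both-tight solution has a negative serving — not a feasible corner.
kidney beans + pasta: the both-tight solution has a negative serving — not a feasible corner.
milk + pasta: the both-tight solution has a negative serving — not a feasible corner.
The minimum over all feasible corners is $2.28.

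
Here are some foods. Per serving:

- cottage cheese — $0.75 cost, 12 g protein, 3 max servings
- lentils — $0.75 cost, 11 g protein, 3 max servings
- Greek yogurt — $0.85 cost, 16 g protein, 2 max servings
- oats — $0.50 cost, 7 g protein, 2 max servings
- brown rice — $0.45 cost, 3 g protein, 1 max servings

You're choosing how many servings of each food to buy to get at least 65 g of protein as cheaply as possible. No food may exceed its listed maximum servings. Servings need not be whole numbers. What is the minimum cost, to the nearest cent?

$3.76

Cost per g of protein: Greek yogurt $0.0531, cottage cheese $0.0625, lentils $0.0682, oats $0.0714, brown rice $0.1500.
Take 2 servings of Greek yogurt: +32.0 g protein for $1.70 (total $1.70, still need 33.0 g).
Take 2.75 servings of cottage cheese: +33.0 g protein for $2.06 (total $3.76, still need 0.0 g).
Filling from the cheapest source first is optimal under one linear minimum: $3.76.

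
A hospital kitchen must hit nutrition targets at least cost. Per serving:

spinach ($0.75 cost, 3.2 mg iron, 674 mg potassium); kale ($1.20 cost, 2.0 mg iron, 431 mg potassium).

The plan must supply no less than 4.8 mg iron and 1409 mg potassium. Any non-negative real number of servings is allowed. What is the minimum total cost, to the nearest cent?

$1.57

A basic optimal solution has at most two foods positive. Try each food alone and each pair with both targets met exactly.
spinach only: max(4.8/3.2, 1409/674) = 2.091 servings → $1.57.
kale only: max(4.8/2.0, 1409/431) = 3.269 servings → $3.92.
spinach + kale: the both-tight solution has a negative serving — not a feasible corner.
The minimum over all feasible corners is $1.57.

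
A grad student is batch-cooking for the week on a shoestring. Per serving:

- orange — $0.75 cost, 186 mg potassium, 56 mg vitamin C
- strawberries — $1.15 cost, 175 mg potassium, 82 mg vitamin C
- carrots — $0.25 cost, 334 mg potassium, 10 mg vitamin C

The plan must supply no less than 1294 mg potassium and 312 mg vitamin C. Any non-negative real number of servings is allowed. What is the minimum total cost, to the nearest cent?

$4.28

An LP optimum is at a vertex; with two nutrient constraints at most two foods are used. Check each candidate.
orange only: max(1294/186, 312/56) = 6.957 servings → $5.22.
strawberries only: max(1294/175, 312/82) = 7.394 servings → $8.50.
carrots only: max(1294/334, 312/10) = 31.2 servings → $7.80.
orange + strawberries: intersection lies outside the first quadrant.
orange + carrots with both tight: 5.418 servings and 0.8568 servings → $4.28.
strawberries + carrots with both tight: 3.56 servings and 2.009 servings → $4.60.
The minimum over all feasible corners is $4.28.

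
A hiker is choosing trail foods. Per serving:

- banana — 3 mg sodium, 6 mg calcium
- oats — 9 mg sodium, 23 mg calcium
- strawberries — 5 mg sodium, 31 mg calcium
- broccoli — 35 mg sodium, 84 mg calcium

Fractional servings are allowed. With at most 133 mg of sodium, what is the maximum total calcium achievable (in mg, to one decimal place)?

Calcium per mg sodium: strawberries 6.2, oats 2.556, broccoli 2.4, banana 2.
With no serving limits, spend the whole sodium allowance on strawberries: 133 mg / 5 mg × 31 mg = 824.6 mg.

824.6 mg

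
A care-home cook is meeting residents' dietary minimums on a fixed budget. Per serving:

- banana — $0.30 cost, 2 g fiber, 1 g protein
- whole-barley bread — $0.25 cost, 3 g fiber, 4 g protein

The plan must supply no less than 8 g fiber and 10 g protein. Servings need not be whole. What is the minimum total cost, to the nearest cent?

$0.67

Two binding constraints pin down two serving amounts, so the optimal mix uses at most two foods. The candidates are each food alone (scaled to the tighter of fiber/protein) and each pair with both constraints tight.
banana only: max(8/2, 10/1) = 10 servings → $3.00.
whole-barley bread only: max(8/3, 10/4) = 2.667 servings → $0.67.
banana + whole-barley bread with both tight: 0.4 servings and 2.4 servings → $0.72.
The minimum over all feasible corners is $0.67.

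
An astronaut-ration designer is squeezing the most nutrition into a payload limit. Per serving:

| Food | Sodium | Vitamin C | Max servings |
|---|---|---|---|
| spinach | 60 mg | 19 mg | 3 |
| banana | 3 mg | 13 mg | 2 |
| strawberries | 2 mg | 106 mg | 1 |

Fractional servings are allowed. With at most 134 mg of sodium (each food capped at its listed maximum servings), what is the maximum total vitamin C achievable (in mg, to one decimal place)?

171.9 mg

Vitamin C per mg sodium: strawberries 53, banana 4.333, spinach 0.3167.
Take 1 serving of strawberries: uses 2 mg sodium, +106.0 mg vitamin C (running total 106.0 mg).
Take 2 servings of banana: uses 6 mg sodium, +26.0 mg vitamin C (running total 132.0 mg).
Take 2.1 servings of spinach: uses 126 mg sodium, +39.9 mg vitamin C (running total 171.9 mg).
Filling greedily by vitamin C-per-mg sodium is optimal for one linear limit, giving 171.9 mg.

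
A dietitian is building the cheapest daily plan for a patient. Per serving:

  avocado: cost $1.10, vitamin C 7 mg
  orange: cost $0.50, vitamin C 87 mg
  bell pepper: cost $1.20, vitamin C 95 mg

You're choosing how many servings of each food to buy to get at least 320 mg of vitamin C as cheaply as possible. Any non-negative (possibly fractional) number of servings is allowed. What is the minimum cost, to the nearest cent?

$1.84

Cost per mg of vitamin C: orange $0.0057, bell pepper $0.0126, avocado $0.1571.
With no serving limits, use only orange: 320 mg / 87 mg = 3.678 servings × $0.50 = $1.84.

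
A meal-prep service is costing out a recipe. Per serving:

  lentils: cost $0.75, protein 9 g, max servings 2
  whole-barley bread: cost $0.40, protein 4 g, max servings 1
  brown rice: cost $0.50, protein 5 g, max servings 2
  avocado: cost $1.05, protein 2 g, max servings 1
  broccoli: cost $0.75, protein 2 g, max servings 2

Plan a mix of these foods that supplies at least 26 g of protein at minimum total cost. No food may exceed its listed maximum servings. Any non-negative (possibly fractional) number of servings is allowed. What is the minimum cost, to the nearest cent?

Cost per g of protein: lentils $0.0833, whole-barley bread $0.1000, brown rice $0.1000, broccoli $0.3750, avocado $0.5250.
Take 2 servings of lentils: +18.0 g protein for $1.50 (total $1.50, still need 8.0 g).
Take 1 serving of whole-barley bread: +4.0 g protein for $0.40 (total $1.90, still need 4.0 g).
Take 0.8 servings of brown rice: +4.0 g protein for $0.40 (total $2.30, still need 0.0 g).
Greedy by cheapest-per-g is optimal for a single linear constraint, so the minimum cost is $2.30.

$2.30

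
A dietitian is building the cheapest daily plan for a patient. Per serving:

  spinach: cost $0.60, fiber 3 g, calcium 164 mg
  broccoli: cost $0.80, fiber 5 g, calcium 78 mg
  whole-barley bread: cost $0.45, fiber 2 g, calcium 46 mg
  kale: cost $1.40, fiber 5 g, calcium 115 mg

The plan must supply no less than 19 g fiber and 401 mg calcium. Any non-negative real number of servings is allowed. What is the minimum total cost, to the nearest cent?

$3.15

This is a tiny linear program; its minimum lies at a vertex of the feasible set. List the vertices and price them.
spinach only: max(19/3, 401/164) = 6.333 servings → $3.80.
broccoli only: max(19/5, 401/78) = 5.141 servings → $4.11.
whole-barley bread only: max(19/2, 401/46) = 9.5 servings → $4.28.
kale only: max(19/5, 401/115) = 3.8 servings → $5.32.
spinach + broccoli with both tight: 0.8925 servings and 3.265 servings → $3.15.
spinach + whole-barley bread with both targets exact would need a negative amount; discard.
spinach + kale: intersection lies outside the first quadrant.
broccoli + whole-barley bread with both tight: 0.973 servings and 7.068 servings → $3.96.
broccoli + kale with both tight: 0.973 servings and 2.827 servings → $4.74.
whole-barley bread + kale (both tight): parallel constraints — no distinct corner.
The minimum over all feasible corners is $3.15.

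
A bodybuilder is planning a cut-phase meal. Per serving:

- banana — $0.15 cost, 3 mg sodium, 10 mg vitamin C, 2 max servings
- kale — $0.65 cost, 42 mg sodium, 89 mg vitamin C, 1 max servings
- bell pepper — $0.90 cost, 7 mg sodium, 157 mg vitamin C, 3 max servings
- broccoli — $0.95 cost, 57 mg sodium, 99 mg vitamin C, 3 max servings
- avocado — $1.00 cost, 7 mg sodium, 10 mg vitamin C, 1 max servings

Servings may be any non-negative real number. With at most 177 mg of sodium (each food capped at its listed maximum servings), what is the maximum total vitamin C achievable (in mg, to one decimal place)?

767.6 mg

Vitamin C per mg sodium: bell pepper 22.43, banana 3.333, kale 2.119, broccoli 1.737, avocado 1.429.
Take 3 servings of bell pepper: uses 21 mg sodium, +471.0 mg vitamin C (running total 471.0 mg).
Take 2 servings of banana: uses 6 mg sodium, +20.0 mg vitamin C (running total 491.0 mg).
Take 1 serving of kale: uses 42 mg sodium, +89.0 mg vitamin C (running total 580.0 mg).
Take 1.895 servings of broccoli: uses 108 mg sodium, +187.6 mg vitamin C (running total 767.6 mg).
Greedy by best ratio exhausts the sodium allowance optimally: 767.6 mg.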